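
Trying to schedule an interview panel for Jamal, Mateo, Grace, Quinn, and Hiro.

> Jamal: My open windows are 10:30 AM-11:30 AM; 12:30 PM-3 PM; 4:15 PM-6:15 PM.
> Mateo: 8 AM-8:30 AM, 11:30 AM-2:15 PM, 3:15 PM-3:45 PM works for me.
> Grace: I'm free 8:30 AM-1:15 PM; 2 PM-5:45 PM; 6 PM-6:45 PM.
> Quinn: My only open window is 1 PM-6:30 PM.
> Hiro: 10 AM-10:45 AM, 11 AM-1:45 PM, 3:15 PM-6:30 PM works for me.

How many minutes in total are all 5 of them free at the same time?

Jamal ∩ Mateo: 12:30-14:15.
Jamal ∩ Mateo ∩ Grace: 12:30-13:15, 14:00-14:15.
Jamal ∩ Mateo ∩ Grace ∩ Quinn: 13:00-13:15, 14:00-14:15.
Jamal ∩ Mateo ∩ Grace ∩ Quinn ∩ Hiro: 13:00-13:15.
That's a single block of 15 minutes.

15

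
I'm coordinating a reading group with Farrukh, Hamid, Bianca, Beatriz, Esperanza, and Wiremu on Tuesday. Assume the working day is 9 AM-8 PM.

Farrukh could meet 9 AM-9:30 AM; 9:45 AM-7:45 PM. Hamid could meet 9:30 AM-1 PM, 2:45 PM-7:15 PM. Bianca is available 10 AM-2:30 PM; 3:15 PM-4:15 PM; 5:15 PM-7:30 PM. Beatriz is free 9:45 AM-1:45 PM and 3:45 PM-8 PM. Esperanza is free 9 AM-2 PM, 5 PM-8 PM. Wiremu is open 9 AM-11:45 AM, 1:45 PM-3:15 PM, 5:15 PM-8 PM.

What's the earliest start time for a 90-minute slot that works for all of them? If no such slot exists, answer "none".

10:00

Farrukh ∩ Hamid: 09:45-13:00, 14:45-19:15.
Farrukh ∩ Hamid ∩ Bianca: 10:00-13:00, 15:15-16:15, 17:15-19:15.
Farrukh ∩ Hamid ∩ Bianca ∩ Beatriz: 10:00-13:00, 15:45-16:15, 17:15-19:15.
Farrukh ∩ Hamid ∩ Bianca ∩ Beatriz ∩ Esperanza: 10:00-13:00, 17:15-19:15.
Farrukh ∩ Hamid ∩ Bianca ∩ Beatriz ∩ Esperanza ∩ Wiremu: 10:00-11:45, 17:15-19:15.
Those are the intersection windows.
The first common window of at least 90 minutes is 10:00-11:45, so the earliest start is 10:00.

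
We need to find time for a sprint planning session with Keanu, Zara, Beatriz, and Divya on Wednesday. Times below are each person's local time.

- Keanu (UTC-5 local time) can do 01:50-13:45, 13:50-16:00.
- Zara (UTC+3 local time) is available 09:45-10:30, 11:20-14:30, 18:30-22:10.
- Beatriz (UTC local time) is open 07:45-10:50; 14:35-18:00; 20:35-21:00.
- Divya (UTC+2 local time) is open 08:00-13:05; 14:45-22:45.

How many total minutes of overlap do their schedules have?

300

Keanu in UTC: 06:50-18:45, 18:50-21:00 (add 5h to convert from UTC-5).
Zara in UTC: 06:45-07:30, 08:20-11:30, 15:30-19:10 (subtract 3h to convert from UTC+3).
Beatriz in UTC: 07:45-10:50, 14:35-18:00, 20:35-21:00.
Divya in UTC: 06:00-11:05, 12:45-20:45 (subtract 2h to convert from UTC+2).
Keanu ∩ Zara: 06:50-07:30, 08:20-11:30, 15:30-18:45, 18:50-19:10.
Keanu ∩ Zara ∩ Beatriz: 08:20-10:50, 15:30-18:00.
Keanu ∩ Zara ∩ Beatriz ∩ Divya: 08:20-10:50, 15:30-18:00.
Summing the common windows: 150 + 150 = 300 minutes.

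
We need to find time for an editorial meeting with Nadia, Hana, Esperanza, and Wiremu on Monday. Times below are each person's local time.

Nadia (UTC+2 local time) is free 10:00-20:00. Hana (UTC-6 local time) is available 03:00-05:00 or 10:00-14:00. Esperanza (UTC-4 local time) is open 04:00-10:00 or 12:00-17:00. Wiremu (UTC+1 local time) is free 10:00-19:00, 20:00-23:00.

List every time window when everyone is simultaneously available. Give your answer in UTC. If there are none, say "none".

Nadia in UTC: 08:00-18:00 (subtract 2h to convert from UTC+2).
Hana in UTC: 09:00-11:00, 16:00-20:00 (add 6h to convert from UTC-6).
Esperanza in UTC: 08:00-14:00, 16:00-21:00 (add 4h to convert from UTC-4).
Wiremu in UTC: 09:00-18:00, 19:00-22:00 (subtract 1h to convert from UTC+1).
Nadia ∩ Hana: 09:00-11:00, 16:00-18:00.
Nadia ∩ Hana ∩ Esperanza: 09:00-11:00, 16:00-18:00.
Nadia ∩ Hana ∩ Esperanza ∩ Wiremu: 09:00-11:00, 16:00-18:00.

09:00-11:00, 16:00-18:00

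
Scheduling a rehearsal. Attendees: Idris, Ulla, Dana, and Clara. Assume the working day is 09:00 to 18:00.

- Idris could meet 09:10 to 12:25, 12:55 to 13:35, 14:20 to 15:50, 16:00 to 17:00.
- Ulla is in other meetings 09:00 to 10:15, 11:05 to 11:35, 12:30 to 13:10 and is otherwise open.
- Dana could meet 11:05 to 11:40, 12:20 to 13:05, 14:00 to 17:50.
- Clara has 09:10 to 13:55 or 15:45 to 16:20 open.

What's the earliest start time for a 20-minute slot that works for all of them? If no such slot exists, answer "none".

16:00

Idris free: 09:10-12:25, 12:55-13:35, 14:20-15:50, 16:00-17:00.
Ulla free: 10:15-11:05, 11:35-12:30, 13:10-18:00 (invert busy blocks within the working day).
Dana free: 11:05-11:40, 12:20-13:05, 14:00-17:50.
Clara free: 09:10-13:55, 15:45-16:20.
Idris ∩ Ulla: 10:15-11:05, 11:35-12:25, 13:10-13:35, 14:20-15:50, 16:00-17:00.
Idris ∩ Ulla ∩ Dana: 11:35-11:40, 12:20-12:25, 14:20-15:50, 16:00-17:00.
Idris ∩ Ulla ∩ Dana ∩ Clara: 11:35-11:40, 12:20-12:25, 15:45-15:50, 16:00-16:20.
The first common window of at least 20 minutes is 16:00-16:20, so the earliest start is 16:00.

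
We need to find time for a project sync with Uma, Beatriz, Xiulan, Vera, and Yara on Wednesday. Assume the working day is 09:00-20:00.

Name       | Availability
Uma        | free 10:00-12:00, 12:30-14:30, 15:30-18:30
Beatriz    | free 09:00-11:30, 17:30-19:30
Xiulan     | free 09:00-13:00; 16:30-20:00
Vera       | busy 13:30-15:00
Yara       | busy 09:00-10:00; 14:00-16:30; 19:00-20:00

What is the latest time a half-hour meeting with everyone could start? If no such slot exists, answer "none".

Uma free: 10:00-12:00, 12:30-14:30, 15:30-18:30.
Beatriz free: 09:00-11:30, 17:30-19:30.
Xiulan free: 09:00-13:00, 16:30-20:00.
Vera free: 09:00-13:30, 15:00-20:00 (invert busy blocks within the working day).
Yara free: 10:00-14:00, 16:30-19:00 (invert busy blocks within the working day).
Uma ∩ Beatriz: 10:00-11:30, 17:30-18:30.
Uma ∩ Beatriz ∩ Xiulan: 10:00-11:30, 17:30-18:30.
Uma ∩ Beatriz ∩ Xiulan ∩ Vera: 10:00-11:30, 17:30-18:30.
Uma ∩ Beatriz ∩ Xiulan ∩ Vera ∩ Yara: 10:00-11:30, 17:30-18:30.
The last common window of at least 30 minutes is 17:30-18:30; a 30-minute meeting can start as late as 18:00 and still end by 18:30.

18:00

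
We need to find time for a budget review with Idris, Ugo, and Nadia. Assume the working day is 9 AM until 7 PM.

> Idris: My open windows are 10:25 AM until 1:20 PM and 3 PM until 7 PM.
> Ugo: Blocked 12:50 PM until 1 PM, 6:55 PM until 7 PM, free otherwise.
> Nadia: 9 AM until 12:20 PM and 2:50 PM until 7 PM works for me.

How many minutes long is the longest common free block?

235

Idris free: 10:25-13:20, 15:00-19:00.
Ugo free: 09:00-12:50, 13:00-18:55 (invert busy blocks within the working day).
Nadia free: 09:00-12:20, 14:50-19:00.
Idris ∩ Ugo: 10:25-12:50, 13:00-13:20, 15:00-18:55.
Idris ∩ Ugo ∩ Nadia: 10:25-12:20, 15:00-18:55.
So the common availability across everyone is 10:25-12:20, 15:00-18:55.
The longest is 15:00-18:55 at 235 minutes.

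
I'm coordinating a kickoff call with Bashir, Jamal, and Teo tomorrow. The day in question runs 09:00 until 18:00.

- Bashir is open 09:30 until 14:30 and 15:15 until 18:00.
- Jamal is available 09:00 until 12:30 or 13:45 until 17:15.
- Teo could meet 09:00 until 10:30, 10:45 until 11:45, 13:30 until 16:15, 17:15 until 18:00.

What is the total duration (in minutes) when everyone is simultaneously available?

225

Bashir ∩ Jamal: 09:30-12:30, 13:45-14:30, 15:15-17:15.
Bashir ∩ Jamal ∩ Teo: 09:30-10:30, 10:45-11:45, 13:45-14:30, 15:15-16:15.
So the common availability across everyone is 09:30-10:30, 10:45-11:45, 13:45-14:30, 15:15-16:15.
Summing the common windows: 60 + 60 + 45 + 60 = 225 minutes.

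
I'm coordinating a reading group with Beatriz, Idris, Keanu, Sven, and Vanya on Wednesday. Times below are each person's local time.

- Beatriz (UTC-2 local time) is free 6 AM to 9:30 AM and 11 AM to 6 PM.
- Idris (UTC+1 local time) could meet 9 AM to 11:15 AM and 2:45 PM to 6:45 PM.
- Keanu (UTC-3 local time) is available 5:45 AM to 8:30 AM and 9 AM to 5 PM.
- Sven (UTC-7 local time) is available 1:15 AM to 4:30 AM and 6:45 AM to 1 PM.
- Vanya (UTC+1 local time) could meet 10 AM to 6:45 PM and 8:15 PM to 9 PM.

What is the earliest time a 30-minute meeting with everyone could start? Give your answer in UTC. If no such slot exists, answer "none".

Beatriz in UTC: 08:00-11:30, 13:00-20:00 (add 2h to convert from UTC-2).
Idris in UTC: 08:00-10:15, 13:45-17:45 (subtract 1h to convert from UTC+1).
Keanu in UTC: 08:45-11:30, 12:00-20:00 (add 3h to convert from UTC-3).
Sven in UTC: 08:15-11:30, 13:45-20:00 (add 7h to convert from UTC-7).
Vanya in UTC: 09:00-17:45, 19:15-20:00 (subtract 1h to convert from UTC+1).
Beatriz ∩ Idris: 08:00-10:15, 13:45-17:45.
Beatriz ∩ Idris ∩ Keanu: 08:45-10:15, 13:45-17:45.
Beatriz ∩ Idris ∩ Keanu ∩ Sven: 08:45-10:15, 13:45-17:45.
Beatriz ∩ Idris ∩ Keanu ∩ Sven ∩ Vanya: 09:00-10:15, 13:45-17:45.
The first common window of at least 30 minutes is 09:00-10:15, so the earliest start is 09:00.

09:00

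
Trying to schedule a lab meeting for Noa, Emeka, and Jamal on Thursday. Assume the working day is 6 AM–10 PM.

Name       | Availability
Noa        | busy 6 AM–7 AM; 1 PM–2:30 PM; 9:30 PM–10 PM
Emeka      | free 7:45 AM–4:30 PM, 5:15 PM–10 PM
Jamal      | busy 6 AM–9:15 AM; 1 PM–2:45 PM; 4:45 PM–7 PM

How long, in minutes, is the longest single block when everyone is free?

Noa free: 07:00-13:00, 14:30-21:30 (invert busy blocks within the working day).
Emeka free: 07:45-16:30, 17:15-22:00.
Jamal free: 09:15-13:00, 14:45-16:45, 19:00-22:00 (invert busy blocks within the working day).
Noa ∩ Emeka: 07:45-13:00, 14:30-16:30, 17:15-21:30.
Noa ∩ Emeka ∩ Jamal: 09:15-13:00, 14:45-16:30, 19:00-21:30.
The longest is 09:15-13:00 at 225 minutes.

225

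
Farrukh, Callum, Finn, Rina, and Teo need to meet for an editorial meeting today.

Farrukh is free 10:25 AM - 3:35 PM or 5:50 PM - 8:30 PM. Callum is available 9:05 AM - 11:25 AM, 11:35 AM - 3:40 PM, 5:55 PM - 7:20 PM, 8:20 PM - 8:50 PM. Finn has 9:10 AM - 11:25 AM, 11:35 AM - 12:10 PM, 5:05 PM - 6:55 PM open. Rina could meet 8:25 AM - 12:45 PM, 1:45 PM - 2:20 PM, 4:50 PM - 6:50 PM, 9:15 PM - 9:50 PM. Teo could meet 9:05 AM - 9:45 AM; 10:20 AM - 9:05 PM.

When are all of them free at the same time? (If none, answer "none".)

Farrukh ∩ Callum: 10:25-11:25, 11:35-15:35, 17:55-19:20, 20:20-20:30.
Farrukh ∩ Callum ∩ Finn: 10:25-11:25, 11:35-12:10, 17:55-18:55.
Farrukh ∩ Callum ∩ Finn ∩ Rina: 10:25-11:25, 11:35-12:10, 17:55-18:50.
Farrukh ∩ Callum ∩ Finn ∩ Rina ∩ Teo: 10:25-11:25, 11:35-12:10, 17:55-18:50.
So the common availability across everyone is 10:25-11:25, 11:35-12:10, 17:55-18:50.

10:25-11:25, 11:35-12:10, 17:55-18:50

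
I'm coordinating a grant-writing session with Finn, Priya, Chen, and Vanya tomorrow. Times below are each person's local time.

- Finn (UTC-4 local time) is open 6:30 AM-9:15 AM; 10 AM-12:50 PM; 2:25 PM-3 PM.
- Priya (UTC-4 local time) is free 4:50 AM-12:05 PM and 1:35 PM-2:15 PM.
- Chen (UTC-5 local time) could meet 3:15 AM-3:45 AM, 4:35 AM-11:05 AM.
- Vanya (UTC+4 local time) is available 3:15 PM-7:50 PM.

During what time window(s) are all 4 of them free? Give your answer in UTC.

Finn in UTC: 10:30-13:15, 14:00-16:50, 18:25-19:00 (add 4h to convert from UTC-4).
Priya in UTC: 08:50-16:05, 17:35-18:15 (add 4h to convert from UTC-4).
Chen in UTC: 08:15-08:45, 09:35-16:05 (add 5h to convert from UTC-5).
Vanya in UTC: 11:15-15:50 (subtract 4h to convert from UTC+4).
Finn ∩ Priya: 10:30-13:15, 14:00-16:05.
Finn ∩ Priya ∩ Chen: 10:30-13:15, 14:00-16:05.
Finn ∩ Priya ∩ Chen ∩ Vanya: 11:15-13:15, 14:00-15:50.

11:15-13:15, 14:00-15:50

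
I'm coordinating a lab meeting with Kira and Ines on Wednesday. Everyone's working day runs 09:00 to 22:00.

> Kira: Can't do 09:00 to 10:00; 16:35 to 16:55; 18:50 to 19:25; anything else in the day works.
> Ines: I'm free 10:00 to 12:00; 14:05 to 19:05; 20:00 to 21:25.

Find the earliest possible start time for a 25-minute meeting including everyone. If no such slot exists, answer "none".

10:00

Kira free: 10:00-16:35, 16:55-18:50, 19:25-22:00 (invert busy blocks within the working day).
Ines free: 10:00-12:00, 14:05-19:05, 20:00-21:25.
Kira ∩ Ines: 10:00-12:00, 14:05-16:35, 16:55-18:50, 20:00-21:25.
The first common window of at least 25 minutes is 10:00-12:00, so the earliest start is 10:00.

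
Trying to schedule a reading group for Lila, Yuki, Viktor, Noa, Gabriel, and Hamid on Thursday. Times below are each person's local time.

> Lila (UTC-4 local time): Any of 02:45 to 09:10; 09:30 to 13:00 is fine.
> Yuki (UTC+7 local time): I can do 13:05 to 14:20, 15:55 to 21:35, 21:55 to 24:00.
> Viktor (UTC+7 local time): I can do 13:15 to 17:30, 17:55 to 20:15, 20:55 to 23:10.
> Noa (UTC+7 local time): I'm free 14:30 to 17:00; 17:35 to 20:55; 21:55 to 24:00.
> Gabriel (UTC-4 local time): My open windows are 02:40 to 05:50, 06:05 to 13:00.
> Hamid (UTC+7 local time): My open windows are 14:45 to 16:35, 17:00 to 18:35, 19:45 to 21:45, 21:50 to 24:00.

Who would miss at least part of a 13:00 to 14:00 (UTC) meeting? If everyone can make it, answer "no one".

Lila in UTC: 06:45-13:10, 13:30-17:00 (add 4h to convert from UTC-4).
Yuki in UTC: 06:05-07:20, 08:55-14:35, 14:55-17:00 (subtract 7h to convert from UTC+7).
Viktor in UTC: 06:15-10:30, 10:55-13:15, 13:55-16:10 (subtract 7h to convert from UTC+7).
Noa in UTC: 07:30-10:00, 10:35-13:55, 14:55-17:00 (subtract 7h to convert from UTC+7).
Gabriel in UTC: 06:40-09:50, 10:05-17:00 (add 4h to convert from UTC-4).
Hamid in UTC: 07:45-09:35, 10:00-11:35, 12:45-14:45, 14:50-17:00 (subtract 7h to convert from UTC+7).
Lila: not fully free for 13:00-14:00. Yuki: free for 13:00-14:00. Viktor: not fully free for 13:00-14:00. Noa: not fully free for 13:00-14:00. Gabriel: free for 13:00-14:00. Hamid: free for 13:00-14:00.

Lila, Noa, Viktor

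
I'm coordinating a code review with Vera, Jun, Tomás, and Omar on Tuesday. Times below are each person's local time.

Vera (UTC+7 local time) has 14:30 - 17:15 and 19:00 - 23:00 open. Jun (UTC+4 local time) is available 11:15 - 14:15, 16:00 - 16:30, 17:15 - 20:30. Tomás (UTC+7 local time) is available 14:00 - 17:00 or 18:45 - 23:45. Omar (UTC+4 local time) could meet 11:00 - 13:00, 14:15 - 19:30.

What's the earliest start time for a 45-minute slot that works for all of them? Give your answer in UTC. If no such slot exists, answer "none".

Vera in UTC: 07:30-10:15, 12:00-16:00 (subtract 7h to convert from UTC+7).
Jun in UTC: 07:15-10:15, 12:00-12:30, 13:15-16:30 (subtract 4h to convert from UTC+4).
Tomás in UTC: 07:00-10:00, 11:45-16:45 (subtract 7h to convert from UTC+7).
Omar in UTC: 07:00-09:00, 10:15-15:30 (subtract 4h to convert from UTC+4).
Vera ∩ Jun: 07:30-10:15, 12:00-12:30, 13:15-16:00.
Vera ∩ Jun ∩ Tomás: 07:30-10:00, 12:00-12:30, 13:15-16:00.
Vera ∩ Jun ∩ Tomás ∩ Omar: 07:30-09:00, 12:00-12:30, 13:15-15:30.
The first common window of at least 45 minutes is 07:30-09:00, so the earliest start is 07:30.

07:30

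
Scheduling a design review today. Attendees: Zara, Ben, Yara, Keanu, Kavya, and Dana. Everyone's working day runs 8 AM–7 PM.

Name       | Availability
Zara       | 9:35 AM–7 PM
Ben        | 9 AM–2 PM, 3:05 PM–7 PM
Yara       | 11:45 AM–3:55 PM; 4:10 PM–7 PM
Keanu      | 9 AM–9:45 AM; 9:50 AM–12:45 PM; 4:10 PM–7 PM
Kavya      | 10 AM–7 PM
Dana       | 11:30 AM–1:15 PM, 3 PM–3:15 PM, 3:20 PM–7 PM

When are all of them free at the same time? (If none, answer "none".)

Zara ∩ Ben: 09:35-14:00, 15:05-19:00.
Zara ∩ Ben ∩ Yara: 11:45-14:00, 15:05-15:55, 16:10-19:00.
Zara ∩ Ben ∩ Yara ∩ Keanu: 11:45-12:45, 16:10-19:00.
Zara ∩ Ben ∩ Yara ∩ Keanu ∩ Kavya: 11:45-12:45, 16:10-19:00.
Zara ∩ Ben ∩ Yara ∩ Keanu ∩ Kavya ∩ Dana: 11:45-12:45, 16:10-19:00.
So the common availability across everyone is 11:45-12:45, 16:10-19:00.

11:45-12:45, 16:10-19:00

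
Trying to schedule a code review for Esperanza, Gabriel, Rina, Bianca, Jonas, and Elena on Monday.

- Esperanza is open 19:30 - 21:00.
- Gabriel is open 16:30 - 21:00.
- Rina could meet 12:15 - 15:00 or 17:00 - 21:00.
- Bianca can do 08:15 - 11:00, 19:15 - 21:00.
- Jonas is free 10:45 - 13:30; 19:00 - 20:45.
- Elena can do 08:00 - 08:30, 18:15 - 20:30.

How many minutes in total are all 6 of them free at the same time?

60

Esperanza ∩ Gabriel: 19:30-21:00.
Esperanza ∩ Gabriel ∩ Rina: 19:30-21:00.
Esperanza ∩ Gabriel ∩ Rina ∩ Bianca: 19:30-21:00.
Esperanza ∩ Gabriel ∩ Rina ∩ Bianca ∩ Jonas: 19:30-20:45.
Esperanza ∩ Gabriel ∩ Rina ∩ Bianca ∩ Jonas ∩ Elena: 19:30-20:30.
That's a single block of 60 minutes.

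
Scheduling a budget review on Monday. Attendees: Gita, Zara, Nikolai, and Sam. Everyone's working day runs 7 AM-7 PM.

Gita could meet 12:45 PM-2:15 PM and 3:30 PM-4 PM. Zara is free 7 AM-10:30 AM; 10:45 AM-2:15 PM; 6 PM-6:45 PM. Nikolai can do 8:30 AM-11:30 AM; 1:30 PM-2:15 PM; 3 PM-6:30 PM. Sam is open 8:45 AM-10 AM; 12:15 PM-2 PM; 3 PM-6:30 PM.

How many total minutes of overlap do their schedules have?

30

Gita ∩ Zara: 12:45-14:15.
Gita ∩ Zara ∩ Nikolai: 13:30-14:15.
Gita ∩ Zara ∩ Nikolai ∩ Sam: 13:30-14:00.
Those are the intersection windows.
That's a single block of 30 minutes.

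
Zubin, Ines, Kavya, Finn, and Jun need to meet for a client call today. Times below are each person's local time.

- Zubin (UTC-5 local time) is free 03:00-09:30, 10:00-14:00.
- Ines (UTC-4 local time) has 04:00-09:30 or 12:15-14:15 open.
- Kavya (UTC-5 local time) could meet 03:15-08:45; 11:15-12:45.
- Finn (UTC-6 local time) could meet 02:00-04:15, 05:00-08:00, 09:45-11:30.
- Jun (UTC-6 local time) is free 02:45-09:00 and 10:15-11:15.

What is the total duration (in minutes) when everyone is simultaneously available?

300

Zubin in UTC: 08:00-14:30, 15:00-19:00 (add 5h to convert from UTC-5).
Ines in UTC: 08:00-13:30, 16:15-18:15 (add 4h to convert from UTC-4).
Kavya in UTC: 08:15-13:45, 16:15-17:45 (add 5h to convert from UTC-5).
Finn in UTC: 08:00-10:15, 11:00-14:00, 15:45-17:30 (add 6h to convert from UTC-6).
Jun in UTC: 08:45-15:00, 16:15-17:15 (add 6h to convert from UTC-6).
Zubin ∩ Ines: 08:00-13:30, 16:15-18:15.
Zubin ∩ Ines ∩ Kavya: 08:15-13:30, 16:15-17:45.
Zubin ∩ Ines ∩ Kavya ∩ Finn: 08:15-10:15, 11:00-13:30, 16:15-17:30.
Zubin ∩ Ines ∩ Kavya ∩ Finn ∩ Jun: 08:45-10:15, 11:00-13:30, 16:15-17:15.
Those are the intersection windows.
Summing the common windows: 90 + 150 + 60 = 300 minutes.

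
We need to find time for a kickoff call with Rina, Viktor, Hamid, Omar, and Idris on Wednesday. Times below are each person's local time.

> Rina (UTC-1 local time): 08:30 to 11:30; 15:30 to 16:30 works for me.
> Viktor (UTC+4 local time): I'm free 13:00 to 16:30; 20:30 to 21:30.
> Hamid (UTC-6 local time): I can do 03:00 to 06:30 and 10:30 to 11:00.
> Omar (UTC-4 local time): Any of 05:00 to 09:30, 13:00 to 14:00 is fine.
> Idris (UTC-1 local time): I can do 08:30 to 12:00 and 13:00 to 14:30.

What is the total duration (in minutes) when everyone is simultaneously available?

Rina in UTC: 09:30-12:30, 16:30-17:30 (add 1h to convert from UTC-1).
Viktor in UTC: 09:00-12:30, 16:30-17:30 (subtract 4h to convert from UTC+4).
Hamid in UTC: 09:00-12:30, 16:30-17:00 (add 6h to convert from UTC-6).
Omar in UTC: 09:00-13:30, 17:00-18:00 (add 4h to convert from UTC-4).
Idris in UTC: 09:30-13:00, 14:00-15:30 (add 1h to convert from UTC-1).
Rina ∩ Viktor: 09:30-12:30, 16:30-17:30.
Rina ∩ Viktor ∩ Hamid: 09:30-12:30, 16:30-17:00.
Rina ∩ Viktor ∩ Hamid ∩ Omar: 09:30-12:30.
Rina ∩ Viktor ∩ Hamid ∩ Omar ∩ Idris: 09:30-12:30.
Those are the intersection windows.
That's a single block of 180 minutes.

180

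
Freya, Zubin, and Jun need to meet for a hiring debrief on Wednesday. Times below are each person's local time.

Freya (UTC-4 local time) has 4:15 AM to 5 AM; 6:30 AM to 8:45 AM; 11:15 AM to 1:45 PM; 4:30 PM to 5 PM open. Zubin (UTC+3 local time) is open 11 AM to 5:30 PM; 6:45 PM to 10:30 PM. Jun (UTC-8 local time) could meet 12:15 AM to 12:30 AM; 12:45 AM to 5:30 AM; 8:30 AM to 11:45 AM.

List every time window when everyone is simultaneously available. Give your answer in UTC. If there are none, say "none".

08:15-08:30, 08:45-09:00, 10:30-12:45, 16:30-17:45

Freya in UTC: 08:15-09:00, 10:30-12:45, 15:15-17:45, 20:30-21:00 (add 4h to convert from UTC-4).
Zubin in UTC: 08:00-14:30, 15:45-19:30 (subtract 3h to convert from UTC+3).
Jun in UTC: 08:15-08:30, 08:45-13:30, 16:30-19:45 (add 8h to convert from UTC-8).
Freya ∩ Zubin: 08:15-09:00, 10:30-12:45, 15:45-17:45.
Freya ∩ Zubin ∩ Jun: 08:15-08:30, 08:45-09:00, 10:30-12:45, 16:30-17:45.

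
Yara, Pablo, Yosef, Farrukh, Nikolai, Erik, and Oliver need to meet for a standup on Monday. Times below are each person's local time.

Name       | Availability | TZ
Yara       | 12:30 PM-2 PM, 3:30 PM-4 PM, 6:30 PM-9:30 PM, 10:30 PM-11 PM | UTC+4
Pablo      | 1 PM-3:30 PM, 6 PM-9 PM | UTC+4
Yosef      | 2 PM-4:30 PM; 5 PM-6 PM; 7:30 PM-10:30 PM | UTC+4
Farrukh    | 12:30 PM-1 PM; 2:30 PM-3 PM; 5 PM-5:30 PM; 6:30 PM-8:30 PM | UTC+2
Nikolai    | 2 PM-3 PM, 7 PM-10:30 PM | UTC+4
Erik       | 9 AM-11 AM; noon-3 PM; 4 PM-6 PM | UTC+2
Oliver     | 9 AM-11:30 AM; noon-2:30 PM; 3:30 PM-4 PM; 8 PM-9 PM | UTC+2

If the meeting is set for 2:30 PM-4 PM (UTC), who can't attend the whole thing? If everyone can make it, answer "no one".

Farrukh, Nikolai, Oliver, Yosef

Yara in UTC: 08:30-10:00, 11:30-12:00, 14:30-17:30, 18:30-19:00 (subtract 4h to convert from UTC+4).
Pablo in UTC: 09:00-11:30, 14:00-17:00 (subtract 4h to convert from UTC+4).
Yosef in UTC: 10:00-12:30, 13:00-14:00, 15:30-18:30 (subtract 4h to convert from UTC+4).
Farrukh in UTC: 10:30-11:00, 12:30-13:00, 15:00-15:30, 16:30-18:30 (subtract 2h to convert from UTC+2).
Nikolai in UTC: 10:00-11:00, 15:00-18:30 (subtract 4h to convert from UTC+4).
Erik in UTC: 07:00-09:00, 10:00-13:00, 14:00-16:00 (subtract 2h to convert from UTC+2).
Oliver in UTC: 07:00-09:30, 10:00-12:30, 13:30-14:00, 18:00-19:00 (subtract 2h to convert from UTC+2).
Yara: free for 14:30-16:00. Pablo: free for 14:30-16:00. Yosef: not fully free for 14:30-16:00. Farrukh: not fully free for 14:30-16:00. Nikolai: not fully free for 14:30-16:00. Erik: free for 14:30-16:00. Oliver: not fully free for 14:30-16:00.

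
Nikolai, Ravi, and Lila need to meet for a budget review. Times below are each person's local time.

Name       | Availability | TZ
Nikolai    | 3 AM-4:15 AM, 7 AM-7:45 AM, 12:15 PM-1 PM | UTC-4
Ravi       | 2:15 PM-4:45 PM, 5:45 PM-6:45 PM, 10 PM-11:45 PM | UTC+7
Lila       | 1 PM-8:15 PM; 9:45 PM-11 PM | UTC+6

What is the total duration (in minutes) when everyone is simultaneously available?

Nikolai in UTC: 07:00-08:15, 11:00-11:45, 16:15-17:00 (add 4h to convert from UTC-4).
Ravi in UTC: 07:15-09:45, 10:45-11:45, 15:00-16:45 (subtract 7h to convert from UTC+7).
Lila in UTC: 07:00-14:15, 15:45-17:00 (subtract 6h to convert from UTC+6).
Nikolai ∩ Ravi: 07:15-08:15, 11:00-11:45, 16:15-16:45.
Nikolai ∩ Ravi ∩ Lila: 07:15-08:15, 11:00-11:45, 16:15-16:45.
Summing the common windows: 60 + 45 + 30 = 135 minutes.

135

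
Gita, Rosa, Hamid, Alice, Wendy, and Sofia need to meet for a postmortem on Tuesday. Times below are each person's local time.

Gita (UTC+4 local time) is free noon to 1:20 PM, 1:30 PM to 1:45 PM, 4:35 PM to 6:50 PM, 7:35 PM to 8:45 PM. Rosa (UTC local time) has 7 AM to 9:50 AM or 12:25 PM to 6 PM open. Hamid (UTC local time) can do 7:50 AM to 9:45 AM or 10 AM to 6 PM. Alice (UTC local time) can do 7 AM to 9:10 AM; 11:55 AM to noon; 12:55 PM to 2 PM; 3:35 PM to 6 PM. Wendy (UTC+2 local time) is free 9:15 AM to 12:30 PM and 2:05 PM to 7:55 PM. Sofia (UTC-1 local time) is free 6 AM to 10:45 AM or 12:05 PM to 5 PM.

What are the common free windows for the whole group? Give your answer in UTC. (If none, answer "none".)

08:00-09:10, 13:05-14:00, 15:35-16:45

Gita in UTC: 08:00-09:20, 09:30-09:45, 12:35-14:50, 15:35-16:45 (subtract 4h to convert from UTC+4).
Rosa in UTC: 07:00-09:50, 12:25-18:00.
Hamid in UTC: 07:50-09:45, 10:00-18:00.
Alice in UTC: 07:00-09:10, 11:55-12:00, 12:55-14:00, 15:35-18:00.
Wendy in UTC: 07:15-10:30, 12:05-17:55 (subtract 2h to convert from UTC+2).
Sofia in UTC: 07:00-11:45, 13:05-18:00 (add 1h to convert from UTC-1).
Gita ∩ Rosa: 08:00-09:20, 09:30-09:45, 12:35-14:50, 15:35-16:45.
Gita ∩ Rosa ∩ Hamid: 08:00-09:20, 09:30-09:45, 12:35-14:50, 15:35-16:45.
Gita ∩ Rosa ∩ Hamid ∩ Alice: 08:00-09:10, 12:55-14:00, 15:35-16:45.
Gita ∩ Rosa ∩ Hamid ∩ Alice ∩ Wendy: 08:00-09:10, 12:55-14:00, 15:35-16:45.
Gita ∩ Rosa ∩ Hamid ∩ Alice ∩ Wendy ∩ Sofia: 08:00-09:10, 13:05-14:00, 15:35-16:45.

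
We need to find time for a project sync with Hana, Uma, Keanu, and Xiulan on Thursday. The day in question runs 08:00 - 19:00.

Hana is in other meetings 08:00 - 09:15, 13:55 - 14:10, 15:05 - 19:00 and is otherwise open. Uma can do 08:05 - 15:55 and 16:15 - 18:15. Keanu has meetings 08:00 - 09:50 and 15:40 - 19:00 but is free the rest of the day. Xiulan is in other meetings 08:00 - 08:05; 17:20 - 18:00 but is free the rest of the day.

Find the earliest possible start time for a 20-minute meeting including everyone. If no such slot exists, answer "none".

Hana free: 09:15-13:55, 14:10-15:05 (invert busy blocks within the working day).
Uma free: 08:05-15:55, 16:15-18:15.
Keanu free: 09:50-15:40 (invert busy blocks within the working day).
Xiulan free: 08:05-17:20, 18:00-19:00 (invert busy blocks within the working day).
Hana ∩ Uma: 09:15-13:55, 14:10-15:05.
Hana ∩ Uma ∩ Keanu: 09:50-13:55, 14:10-15:05.
Hana ∩ Uma ∩ Keanu ∩ Xiulan: 09:50-13:55, 14:10-15:05.
The first common window of at least 20 minutes is 09:50-13:55, so the earliest start is 09:50.

09:50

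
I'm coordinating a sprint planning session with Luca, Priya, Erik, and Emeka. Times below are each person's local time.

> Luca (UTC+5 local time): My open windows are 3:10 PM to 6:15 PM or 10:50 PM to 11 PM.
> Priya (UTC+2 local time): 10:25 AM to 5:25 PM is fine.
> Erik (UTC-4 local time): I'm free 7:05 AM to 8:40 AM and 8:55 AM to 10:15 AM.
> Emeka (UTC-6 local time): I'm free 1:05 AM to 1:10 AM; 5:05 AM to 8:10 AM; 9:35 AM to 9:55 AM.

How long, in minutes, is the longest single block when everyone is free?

95

Luca in UTC: 10:10-13:15, 17:50-18:00 (subtract 5h to convert from UTC+5).
Priya in UTC: 08:25-15:25 (subtract 2h to convert from UTC+2).
Erik in UTC: 11:05-12:40, 12:55-14:15 (add 4h to convert from UTC-4).
Emeka in UTC: 07:05-07:10, 11:05-14:10, 15:35-15:55 (add 6h to convert from UTC-6).
Luca ∩ Priya: 10:10-13:15.
Luca ∩ Priya ∩ Erik: 11:05-12:40, 12:55-13:15.
Luca ∩ Priya ∩ Erik ∩ Emeka: 11:05-12:40, 12:55-13:15.
The longest is 11:05-12:40 at 95 minutes.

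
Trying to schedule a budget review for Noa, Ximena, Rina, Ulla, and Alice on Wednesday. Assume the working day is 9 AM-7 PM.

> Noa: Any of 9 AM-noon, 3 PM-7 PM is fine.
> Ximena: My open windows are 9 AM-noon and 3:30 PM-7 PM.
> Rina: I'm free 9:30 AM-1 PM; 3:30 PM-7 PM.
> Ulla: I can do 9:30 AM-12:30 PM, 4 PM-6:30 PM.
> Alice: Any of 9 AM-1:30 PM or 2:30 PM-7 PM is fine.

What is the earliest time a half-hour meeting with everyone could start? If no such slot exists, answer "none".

Noa ∩ Ximena: 09:00-12:00, 15:30-19:00.
Noa ∩ Ximena ∩ Rina: 09:30-12:00, 15:30-19:00.
Noa ∩ Ximena ∩ Rina ∩ Ulla: 09:30-12:00, 16:00-18:30.
Noa ∩ Ximena ∩ Rina ∩ Ulla ∩ Alice: 09:30-12:00, 16:00-18:30.
Those are the intersection windows.
The first common window of at least 30 minutes is 09:30-12:00, so the earliest start is 09:30.

09:30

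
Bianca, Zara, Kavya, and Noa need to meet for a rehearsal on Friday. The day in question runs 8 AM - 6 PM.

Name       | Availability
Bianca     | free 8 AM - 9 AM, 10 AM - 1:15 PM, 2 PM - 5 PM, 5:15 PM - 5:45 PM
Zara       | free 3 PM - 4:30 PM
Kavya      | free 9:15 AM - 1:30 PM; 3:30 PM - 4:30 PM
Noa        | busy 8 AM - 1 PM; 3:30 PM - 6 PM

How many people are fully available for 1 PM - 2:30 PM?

Bianca free: 08:00-09:00, 10:00-13:15, 14:00-17:00, 17:15-17:45.
Zara free: 15:00-16:30.
Kavya free: 09:15-13:30, 15:30-16:30.
Noa free: 13:00-15:30 (invert busy blocks within the working day).
Noa can make the full 13:00-14:30 slot — that's 1.

1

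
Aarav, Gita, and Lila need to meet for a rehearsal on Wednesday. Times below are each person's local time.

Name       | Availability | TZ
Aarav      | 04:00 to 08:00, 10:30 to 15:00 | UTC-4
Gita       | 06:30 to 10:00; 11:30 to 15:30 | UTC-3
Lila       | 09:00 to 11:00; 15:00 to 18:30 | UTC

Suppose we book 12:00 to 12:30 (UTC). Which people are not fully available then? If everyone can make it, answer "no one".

Aarav in UTC: 08:00-12:00, 14:30-19:00 (add 4h to convert from UTC-4).
Gita in UTC: 09:30-13:00, 14:30-18:30 (add 3h to convert from UTC-3).
Lila in UTC: 09:00-11:00, 15:00-18:30.
Aarav: not fully free for 12:00-12:30. Gita: free for 12:00-12:30. Lila: not fully free for 12:00-12:30.

Aarav, Lila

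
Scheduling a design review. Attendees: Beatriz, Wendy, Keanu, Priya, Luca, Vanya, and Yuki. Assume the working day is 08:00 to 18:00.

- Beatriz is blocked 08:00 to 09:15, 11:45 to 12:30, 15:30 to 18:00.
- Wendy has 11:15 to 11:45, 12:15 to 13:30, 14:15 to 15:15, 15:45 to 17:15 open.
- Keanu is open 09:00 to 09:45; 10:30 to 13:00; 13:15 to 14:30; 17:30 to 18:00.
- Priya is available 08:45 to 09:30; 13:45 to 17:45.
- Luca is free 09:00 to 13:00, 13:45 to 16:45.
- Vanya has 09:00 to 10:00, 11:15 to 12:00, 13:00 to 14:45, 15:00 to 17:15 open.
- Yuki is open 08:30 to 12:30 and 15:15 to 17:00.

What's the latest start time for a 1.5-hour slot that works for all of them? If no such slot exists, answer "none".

none

Beatriz free: 09:15-11:45, 12:30-15:30 (invert busy blocks within the working day).
Wendy free: 11:15-11:45, 12:15-13:30, 14:15-15:15, 15:45-17:15.
Keanu free: 09:00-09:45, 10:30-13:00, 13:15-14:30, 17:30-18:00.
Priya free: 08:45-09:30, 13:45-17:45.
Luca free: 09:00-13:00, 13:45-16:45.
Vanya free: 09:00-10:00, 11:15-12:00, 13:00-14:45, 15:00-17:15.
Yuki free: 08:30-12:30, 15:15-17:00.
Beatriz ∩ Wendy: 11:15-11:45, 12:30-13:30, 14:15-15:15.
Beatriz ∩ Wendy ∩ Keanu: 11:15-11:45, 12:30-13:00, 13:15-13:30, 14:15-14:30.
Beatriz ∩ Wendy ∩ Keanu ∩ Priya: 14:15-14:30.
Beatriz ∩ Wendy ∩ Keanu ∩ Priya ∩ Luca: 14:15-14:30.
Beatriz ∩ Wendy ∩ Keanu ∩ Priya ∩ Luca ∩ Vanya: 14:15-14:30.
Beatriz ∩ Wendy ∩ Keanu ∩ Priya ∩ Luca ∩ Vanya ∩ Yuki: ∅.
There is no time when everyone is free.
No common window is at least 90 minutes long.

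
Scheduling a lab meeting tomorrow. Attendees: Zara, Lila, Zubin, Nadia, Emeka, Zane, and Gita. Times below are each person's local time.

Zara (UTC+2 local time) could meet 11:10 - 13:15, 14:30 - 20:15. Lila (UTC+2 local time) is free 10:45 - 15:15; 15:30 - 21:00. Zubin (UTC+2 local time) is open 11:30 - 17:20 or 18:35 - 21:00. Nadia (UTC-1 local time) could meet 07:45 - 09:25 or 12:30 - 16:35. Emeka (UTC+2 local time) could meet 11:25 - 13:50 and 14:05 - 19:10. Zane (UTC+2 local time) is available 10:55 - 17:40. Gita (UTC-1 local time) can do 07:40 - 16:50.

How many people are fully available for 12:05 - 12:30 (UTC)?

5

Zara in UTC: 09:10-11:15, 12:30-18:15 (subtract 2h to convert from UTC+2).
Lila in UTC: 08:45-13:15, 13:30-19:00 (subtract 2h to convert from UTC+2).
Zubin in UTC: 09:30-15:20, 16:35-19:00 (subtract 2h to convert from UTC+2).
Nadia in UTC: 08:45-10:25, 13:30-17:35 (add 1h to convert from UTC-1).
Emeka in UTC: 09:25-11:50, 12:05-17:10 (subtract 2h to convert from UTC+2).
Zane in UTC: 08:55-15:40 (subtract 2h to convert from UTC+2).
Gita in UTC: 08:40-17:50 (add 1h to convert from UTC-1).
Lila, Zubin, Emeka, Zane, and Gita can make the full 12:05-12:30 slot — that's 5.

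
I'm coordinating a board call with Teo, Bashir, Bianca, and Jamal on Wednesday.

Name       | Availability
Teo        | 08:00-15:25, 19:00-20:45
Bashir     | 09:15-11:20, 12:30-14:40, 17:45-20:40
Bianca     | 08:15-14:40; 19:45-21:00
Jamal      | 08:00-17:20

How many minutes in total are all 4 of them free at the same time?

255

Teo ∩ Bashir: 09:15-11:20, 12:30-14:40, 19:00-20:40.
Teo ∩ Bashir ∩ Bianca: 09:15-11:20, 12:30-14:40, 19:45-20:40.
Teo ∩ Bashir ∩ Bianca ∩ Jamal: 09:15-11:20, 12:30-14:40.
So the common availability across everyone is 09:15-11:20, 12:30-14:40.
Summing the common windows: 125 + 130 = 255 minutes.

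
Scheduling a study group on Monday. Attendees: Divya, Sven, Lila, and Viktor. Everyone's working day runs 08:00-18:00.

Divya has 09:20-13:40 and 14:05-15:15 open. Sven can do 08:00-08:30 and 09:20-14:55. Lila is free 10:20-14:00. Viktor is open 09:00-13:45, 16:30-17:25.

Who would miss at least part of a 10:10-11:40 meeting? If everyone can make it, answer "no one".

Divya: free for 10:10-11:40. Sven: free for 10:10-11:40. Lila: not fully free for 10:10-11:40. Viktor: free for 10:10-11:40.

Lila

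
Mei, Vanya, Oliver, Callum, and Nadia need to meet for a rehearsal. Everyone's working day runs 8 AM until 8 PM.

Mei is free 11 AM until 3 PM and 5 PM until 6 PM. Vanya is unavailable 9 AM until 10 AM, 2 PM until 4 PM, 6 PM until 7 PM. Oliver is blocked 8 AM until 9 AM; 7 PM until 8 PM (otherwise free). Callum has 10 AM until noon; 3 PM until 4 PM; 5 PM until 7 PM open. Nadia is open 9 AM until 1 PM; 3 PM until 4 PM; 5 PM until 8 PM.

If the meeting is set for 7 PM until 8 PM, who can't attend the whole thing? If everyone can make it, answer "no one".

Callum, Mei, Oliver

Mei free: 11:00-15:00, 17:00-18:00.
Vanya free: 08:00-09:00, 10:00-14:00, 16:00-18:00, 19:00-20:00 (invert busy blocks within the working day).
Oliver free: 09:00-19:00 (invert busy blocks within the working day).
Callum free: 10:00-12:00, 15:00-16:00, 17:00-19:00.
Nadia free: 09:00-13:00, 15:00-16:00, 17:00-20:00.
Mei: not fully free for 19:00-20:00. Vanya: free for 19:00-20:00. Oliver: not fully free for 19:00-20:00. Callum: not fully free for 19:00-20:00. Nadia: free for 19:00-20:00.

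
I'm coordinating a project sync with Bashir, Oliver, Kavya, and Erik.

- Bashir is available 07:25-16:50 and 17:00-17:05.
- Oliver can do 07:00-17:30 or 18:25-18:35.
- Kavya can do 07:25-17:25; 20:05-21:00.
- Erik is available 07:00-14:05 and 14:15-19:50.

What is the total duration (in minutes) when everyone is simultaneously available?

560

Bashir ∩ Oliver: 07:25-16:50, 17:00-17:05.
Bashir ∩ Oliver ∩ Kavya: 07:25-16:50, 17:00-17:05.
Bashir ∩ Oliver ∩ Kavya ∩ Erik: 07:25-14:05, 14:15-16:50, 17:00-17:05.
Those are the intersection windows.
Summing the common windows: 400 + 155 + 5 = 560 minutes.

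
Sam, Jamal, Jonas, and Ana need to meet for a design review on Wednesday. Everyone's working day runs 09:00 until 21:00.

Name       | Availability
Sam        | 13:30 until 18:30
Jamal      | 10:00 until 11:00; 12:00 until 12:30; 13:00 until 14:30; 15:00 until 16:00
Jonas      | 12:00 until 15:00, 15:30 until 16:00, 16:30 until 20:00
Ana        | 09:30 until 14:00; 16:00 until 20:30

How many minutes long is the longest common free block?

Sam ∩ Jamal: 13:30-14:30, 15:00-16:00.
Sam ∩ Jamal ∩ Jonas: 13:30-14:30, 15:30-16:00.
Sam ∩ Jamal ∩ Jonas ∩ Ana: 13:30-14:00.
Those are the intersection windows.
The longest is 13:30-14:00 at 30 minutes.

30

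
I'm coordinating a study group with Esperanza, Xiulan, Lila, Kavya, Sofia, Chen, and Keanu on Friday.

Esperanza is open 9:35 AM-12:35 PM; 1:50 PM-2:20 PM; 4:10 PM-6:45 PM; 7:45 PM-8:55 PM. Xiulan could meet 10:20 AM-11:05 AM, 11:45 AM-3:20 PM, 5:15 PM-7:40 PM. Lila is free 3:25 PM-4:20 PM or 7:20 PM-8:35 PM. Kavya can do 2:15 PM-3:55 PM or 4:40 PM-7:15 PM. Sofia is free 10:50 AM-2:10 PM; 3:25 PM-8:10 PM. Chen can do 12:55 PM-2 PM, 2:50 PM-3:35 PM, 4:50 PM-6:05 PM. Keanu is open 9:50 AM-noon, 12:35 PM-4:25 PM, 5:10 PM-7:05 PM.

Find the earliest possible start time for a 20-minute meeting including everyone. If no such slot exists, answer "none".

none

Esperanza ∩ Xiulan: 10:20-11:05, 11:45-12:35, 13:50-14:20, 17:15-18:45.
Esperanza ∩ Xiulan ∩ Lila: ∅.
Esperanza ∩ Xiulan ∩ Lila ∩ Kavya: ∅.
Esperanza ∩ Xiulan ∩ Lila ∩ Kavya ∩ Sofia: ∅.
Esperanza ∩ Xiulan ∩ Lila ∩ Kavya ∩ Sofia ∩ Chen: ∅.
Esperanza ∩ Xiulan ∩ Lila ∩ Kavya ∩ Sofia ∩ Chen ∩ Keanu: ∅.
There is no time when everyone is free.
No common window is at least 20 minutes long.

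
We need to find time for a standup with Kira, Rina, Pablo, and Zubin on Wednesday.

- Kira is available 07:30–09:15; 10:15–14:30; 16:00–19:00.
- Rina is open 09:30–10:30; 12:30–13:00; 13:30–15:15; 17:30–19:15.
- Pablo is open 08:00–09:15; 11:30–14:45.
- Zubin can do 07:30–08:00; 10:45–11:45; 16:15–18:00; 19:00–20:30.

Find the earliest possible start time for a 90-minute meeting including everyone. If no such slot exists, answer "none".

Kira ∩ Rina: 10:15-10:30, 12:30-13:00, 13:30-14:30, 17:30-19:00.
Kira ∩ Rina ∩ Pablo: 12:30-13:00, 13:30-14:30.
Kira ∩ Rina ∩ Pablo ∩ Zubin: ∅.
There is no time when everyone is free.
No common window is at least 90 minutes long.

none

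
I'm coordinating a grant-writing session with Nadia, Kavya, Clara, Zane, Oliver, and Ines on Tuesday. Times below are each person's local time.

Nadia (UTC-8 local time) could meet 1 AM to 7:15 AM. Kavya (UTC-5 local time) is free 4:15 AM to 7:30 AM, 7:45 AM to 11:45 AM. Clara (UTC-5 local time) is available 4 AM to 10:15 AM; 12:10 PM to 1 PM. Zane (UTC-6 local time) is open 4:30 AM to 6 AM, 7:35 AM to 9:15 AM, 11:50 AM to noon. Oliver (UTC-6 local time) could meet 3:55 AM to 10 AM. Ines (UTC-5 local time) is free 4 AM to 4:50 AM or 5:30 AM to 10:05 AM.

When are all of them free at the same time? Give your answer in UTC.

10:30-12:00, 13:35-15:05

Nadia in UTC: 09:00-15:15 (add 8h to convert from UTC-8).
Kavya in UTC: 09:15-12:30, 12:45-16:45 (add 5h to convert from UTC-5).
Clara in UTC: 09:00-15:15, 17:10-18:00 (add 5h to convert from UTC-5).
Zane in UTC: 10:30-12:00, 13:35-15:15, 17:50-18:00 (add 6h to convert from UTC-6).
Oliver in UTC: 09:55-16:00 (add 6h to convert from UTC-6).
Ines in UTC: 09:00-09:50, 10:30-15:05 (add 5h to convert from UTC-5).
Nadia ∩ Kavya: 09:15-12:30, 12:45-15:15.
Nadia ∩ Kavya ∩ Clara: 09:15-12:30, 12:45-15:15.
Nadia ∩ Kavya ∩ Clara ∩ Zane: 10:30-12:00, 13:35-15:15.
Nadia ∩ Kavya ∩ Clara ∩ Zane ∩ Oliver: 10:30-12:00, 13:35-15:15.
Nadia ∩ Kavya ∩ Clara ∩ Zane ∩ Oliver ∩ Ines: 10:30-12:00, 13:35-15:05.
Those are the intersection windows.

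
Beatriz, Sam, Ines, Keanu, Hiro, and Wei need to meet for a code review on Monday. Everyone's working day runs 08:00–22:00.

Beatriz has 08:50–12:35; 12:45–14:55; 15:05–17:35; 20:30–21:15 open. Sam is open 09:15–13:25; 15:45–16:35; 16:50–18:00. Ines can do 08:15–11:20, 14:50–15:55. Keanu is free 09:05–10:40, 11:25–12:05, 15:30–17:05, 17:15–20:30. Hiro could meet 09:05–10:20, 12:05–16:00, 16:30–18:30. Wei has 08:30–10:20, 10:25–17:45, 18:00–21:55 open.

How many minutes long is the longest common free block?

65

Beatriz ∩ Sam: 09:15-12:35, 12:45-13:25, 15:45-16:35, 16:50-17:35.
Beatriz ∩ Sam ∩ Ines: 09:15-11:20, 15:45-15:55.
Beatriz ∩ Sam ∩ Ines ∩ Keanu: 09:15-10:40, 15:45-15:55.
Beatriz ∩ Sam ∩ Ines ∩ Keanu ∩ Hiro: 09:15-10:20, 15:45-15:55.
Beatriz ∩ Sam ∩ Ines ∩ Keanu ∩ Hiro ∩ Wei: 09:15-10:20, 15:45-15:55.
The longest is 09:15-10:20 at 65 minutes.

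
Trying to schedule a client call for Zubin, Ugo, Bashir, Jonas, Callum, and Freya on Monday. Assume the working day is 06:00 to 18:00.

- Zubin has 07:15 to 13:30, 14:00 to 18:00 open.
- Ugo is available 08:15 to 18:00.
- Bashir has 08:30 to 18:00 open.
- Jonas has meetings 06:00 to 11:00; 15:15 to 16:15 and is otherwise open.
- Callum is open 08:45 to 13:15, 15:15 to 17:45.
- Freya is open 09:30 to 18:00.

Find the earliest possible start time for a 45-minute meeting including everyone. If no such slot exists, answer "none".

Zubin free: 07:15-13:30, 14:00-18:00.
Ugo free: 08:15-18:00.
Bashir free: 08:30-18:00.
Jonas free: 11:00-15:15, 16:15-18:00 (invert busy blocks within the working day).
Callum free: 08:45-13:15, 15:15-17:45.
Freya free: 09:30-18:00.
Zubin ∩ Ugo: 08:15-13:30, 14:00-18:00.
Zubin ∩ Ugo ∩ Bashir: 08:30-13:30, 14:00-18:00.
Zubin ∩ Ugo ∩ Bashir ∩ Jonas: 11:00-13:30, 14:00-15:15, 16:15-18:00.
Zubin ∩ Ugo ∩ Bashir ∩ Jonas ∩ Callum: 11:00-13:15, 16:15-17:45.
Zubin ∩ Ugo ∩ Bashir ∩ Jonas ∩ Callum ∩ Freya: 11:00-13:15, 16:15-17:45.
So the common availability across everyone is 11:00-13:15, 16:15-17:45.
The first common window of at least 45 minutes is 11:00-13:15, so the earliest start is 11:00.

11:00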